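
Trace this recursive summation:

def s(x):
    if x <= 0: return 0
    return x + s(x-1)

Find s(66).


s(66)
= 66 + 65 + 64 + 63 + 62 + 61 + 60 + 59 + 58 + 57 + 56 + 55 + 54 + 53 + 52 + 51 + 50 + 49 + 48 + 47 + 46 + 45 + 44 + 43 + 42 + 41 + 40 + 39 + 38 + 37 + 36 + 35 + 34 + 33 + 32 + 31 + 30 + 29 + 28 + 27 + 26 + 25 + 24 + 23 + 22 + 21 + 20 + 19 + 18 + 17 + 16 + 15 + 14 + 13 + 12 + 11 + 10 + 9 + 8 + 7 + 6 + 5 + 4 + 3 + 2 + 1 + s(0)
= 66 + 65 + 64 + 63 + 62 + 61 + 60 + 59 + 58 + 57 + 56 + 55 + 54 + 53 + 52 + 51 + 50 + 49 + 48 + 47 + 46 + 45 + 44 + 43 + 42 + 41 + 40 + 39 + 38 + 37 + 36 + 35 + 34 + 33 + 32 + 31 + 30 + 29 + 28 + 27 + 26 + 25 + 24 + 23 + 22 + 21 + 20 + 19 + 18 + 17 + 16 + 15 + 14 + 13 + 12 + 11 + 10 + 9 + 8 + 7 + 6 + 5 + 4 + 3 + 2 + 1 + 0
= 2211

2211


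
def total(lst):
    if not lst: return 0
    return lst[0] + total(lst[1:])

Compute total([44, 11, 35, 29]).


total([44, 11, 35, 29]) = 44 + total([11, 35, 29])
total([11, 35, 29]) = 11 + total([35, 29])
total([35, 29]) = 35 + total([29])
total([29]) = 29 + total([])
total([]) = 0  (base case)
Total: 44 + 11 + 35 + 29 + 0 = 119

119


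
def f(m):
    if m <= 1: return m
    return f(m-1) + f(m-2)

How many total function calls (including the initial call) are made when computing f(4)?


Let C(n) = total calls for f(n)
C(0) = 1, C(1) = 1
C(2) = 1 + C(1) + C(0) = 1 + 1 + 1 = 3
C(3) = 1 + C(2) + C(1) = 1 + 3 + 1 = 5
C(4) = 1 + C(3) + C(2) = 1 + 5 + 3 = 9

9


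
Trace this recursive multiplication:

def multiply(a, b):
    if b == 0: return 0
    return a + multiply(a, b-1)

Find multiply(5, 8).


multiply(5, 8) = 5 + multiply(5, 7)
multiply(5, 7) = 5 + multiply(5, 6)
multiply(5, 6) = 5 + multiply(5, 5)
multiply(5, 5) = 5 + multiply(5, 4)
multiply(5, 4) = 5 + multiply(5, 3)
multiply(5, 3) = 5 + multiply(5, 2)
multiply(5, 2) = 5 + multiply(5, 1)
multiply(5, 1) = 5 + multiply(5, 0)
multiply(5, 0) = 0  (base case)
Total: 5 + 5 + 5 + 5 + 5 + 5 + 5 + 5 + 0 = 40

40


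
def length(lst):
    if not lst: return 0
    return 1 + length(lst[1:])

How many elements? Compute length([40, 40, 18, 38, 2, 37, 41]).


length([40, 40, 18, 38, 2, 37, 41]) = 1 + length([40, 18, 38, 2, 37, 41])
length([40, 18, 38, 2, 37, 41]) = 1 + length([18, 38, 2, 37, 41])
length([18, 38, 2, 37, 41]) = 1 + length([38, 2, 37, 41])
length([38, 2, 37, 41]) = 1 + length([2, 37, 41])
length([2, 37, 41]) = 1 + length([37, 41])
length([37, 41]) = 1 + length([41])
length([41]) = 1 + length([])
length([]) = 0  (base case)
Unwinding: 1 + 1 + 1 + 1 + 1 + 1 + 1 + 0 = 7

7


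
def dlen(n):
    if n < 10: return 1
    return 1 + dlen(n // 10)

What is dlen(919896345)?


dlen(919896345) = 1 + dlen(91989634)
dlen(91989634) = 1 + dlen(9198963)
dlen(9198963) = 1 + dlen(919896)
dlen(919896) = 1 + dlen(91989)
dlen(91989) = 1 + dlen(9198)
dlen(9198) = 1 + dlen(919)
dlen(919) = 1 + dlen(91)
dlen(91) = 1 + dlen(9)
dlen(9) = 1  (base case: 9 < 10)
Unwinding: 1 + 1 + 1 + 1 + 1 + 1 + 1 + 1 + 1 = 9

9


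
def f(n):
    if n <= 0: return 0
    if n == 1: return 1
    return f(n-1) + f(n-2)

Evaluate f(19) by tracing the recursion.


Computing f(19) bottom-up:
f(0) = 0
f(1) = 1
f(2) = f(1) + f(0) = 1 + 0 = 1
f(3) = f(2) + f(1) = 1 + 1 = 2
f(4) = f(3) + f(2) = 2 + 1 = 3
f(5) = f(4) + f(3) = 3 + 2 = 5
f(6) = f(5) + f(4) = 5 + 3 = 8
f(7) = f(6) + f(5) = 8 + 5 = 13
f(8) = f(7) + f(6) = 13 + 8 = 21
f(9) = f(8) + f(7) = 21 + 13 = 34
f(10) = f(9) + f(8) = 34 + 21 = 55
f(11) = f(10) + f(9) = 55 + 34 = 89
f(12) = f(11) + f(10) = 89 + 55 = 144
f(13) = f(12) + f(11) = 144 + 89 = 233
f(14) = f(13) + f(12) = 233 + 144 = 377
f(15) = f(14) + f(13) = 377 + 233 = 610
f(16) = f(15) + f(14) = 610 + 377 = 987
f(17) = f(16) + f(15) = 987 + 610 = 1597
f(18) = f(17) + f(16) = 1597 + 987 = 2584
f(19) = f(18) + f(17) = 2584 + 1597 = 4181

4181


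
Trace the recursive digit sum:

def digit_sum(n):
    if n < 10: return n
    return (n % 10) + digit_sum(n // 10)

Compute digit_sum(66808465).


digit_sum(66808465) = 5 + digit_sum(6680846)
digit_sum(6680846) = 6 + digit_sum(668084)
digit_sum(668084) = 4 + digit_sum(66808)
digit_sum(66808) = 8 + digit_sum(6680)
digit_sum(6680) = 0 + digit_sum(668)
digit_sum(668) = 8 + digit_sum(66)
digit_sum(66) = 6 + digit_sum(6)
digit_sum(6) = 6  (base case)
Total: 5 + 6 + 4 + 8 + 0 + 8 + 6 + 6 = 43

43


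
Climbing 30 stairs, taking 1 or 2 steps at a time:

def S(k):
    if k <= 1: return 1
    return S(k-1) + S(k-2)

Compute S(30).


Building up from base cases:
S(0) = 1
S(1) = 1
S(2) = S(1) + S(0) = 1 + 1 = 2
S(3) = S(2) + S(1) = 2 + 1 = 3
S(4) = S(3) + S(2) = 3 + 2 = 5
S(5) = S(4) + S(3) = 5 + 3 = 8
S(6) = S(5) + S(4) = 8 + 5 = 13
S(7) = S(6) + S(5) = 13 + 8 = 21
S(8) = S(7) + S(6) = 21 + 13 = 34
S(9) = S(8) + S(7) = 34 + 21 = 55
S(10) = S(9) + S(8) = 55 + 34 = 89
S(11) = S(10) + S(9) = 89 + 55 = 144
S(12) = S(11) + S(10) = 144 + 89 = 233
S(13) = S(12) + S(11) = 233 + 144 = 377
S(14) = S(13) + S(12) = 377 + 233 = 610
S(15) = S(14) + S(13) = 610 + 377 = 987
S(16) = S(15) + S(14) = 987 + 610 = 1597
S(17) = S(16) + S(15) = 1597 + 987 = 2584
S(18) = S(17) + S(16) = 2584 + 1597 = 4181
S(19) = S(18) + S(17) = 4181 + 2584 = 6765
S(20) = S(19) + S(18) = 6765 + 4181 = 10946
S(21) = S(20) + S(19) = 10946 + 6765 = 17711
S(22) = S(21) + S(20) = 17711 + 10946 = 28657
S(23) = S(22) + S(21) = 28657 + 17711 = 46368
S(24) = S(23) + S(22) = 46368 + 28657 = 75025
S(25) = S(24) + S(23) = 75025 + 46368 = 121393
S(26) = S(25) + S(24) = 121393 + 75025 = 196418
S(27) = S(26) + S(25) = 196418 + 121393 = 317811
S(28) = S(27) + S(26) = 317811 + 196418 = 514229
S(29) = S(28) + S(27) = 514229 + 317811 = 832040
S(30) = S(29) + S(28) = 832040 + 514229 = 1346269

1346269


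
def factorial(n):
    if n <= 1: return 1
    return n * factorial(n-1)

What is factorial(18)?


factorial(18)
= 18 * factorial(17)
= 18 * 17 * factorial(16)
= 18 * 17 * 16 * factorial(15)
= 18 * 17 * 16 * 15 * factorial(14)
= 18 * 17 * 16 * 15 * 14 * factorial(13)
= 18 * 17 * 16 * 15 * 14 * 13 * factorial(12)
= 18 * 17 * 16 * 15 * 14 * 13 * 12 * factorial(11)
= 18 * 17 * 16 * 15 * 14 * 13 * 12 * 11 * factorial(10)
= 18 * 17 * 16 * 15 * 14 * 13 * 12 * 11 * 10 * factorial(9)
= 18 * 17 * 16 * 15 * 14 * 13 * 12 * 11 * 10 * 9 * factorial(8)
= 18 * 17 * 16 * 15 * 14 * 13 * 12 * 11 * 10 * 9 * 8 * factorial(7)
= 18 * 17 * 16 * 15 * 14 * 13 * 12 * 11 * 10 * 9 * 8 * 7 * factorial(6)
= 18 * 17 * 16 * 15 * 14 * 13 * 12 * 11 * 10 * 9 * 8 * 7 * 6 * factorial(5)
= 18 * 17 * 16 * 15 * 14 * 13 * 12 * 11 * 10 * 9 * 8 * 7 * 6 * 5 * factorial(4)
= 18 * 17 * 16 * 15 * 14 * 13 * 12 * 11 * 10 * 9 * 8 * 7 * 6 * 5 * 4 * factorial(3)
= 18 * 17 * 16 * 15 * 14 * 13 * 12 * 11 * 10 * 9 * 8 * 7 * 6 * 5 * 4 * 3 * factorial(2)
= 18 * 17 * 16 * 15 * 14 * 13 * 12 * 11 * 10 * 9 * 8 * 7 * 6 * 5 * 4 * 3 * 2 * factorial(1)
= 18 * 17 * 16 * 15 * 14 * 13 * 12 * 11 * 10 * 9 * 8 * 7 * 6 * 5 * 4 * 3 * 2 * 1
= 6402373705728000

6402373705728000


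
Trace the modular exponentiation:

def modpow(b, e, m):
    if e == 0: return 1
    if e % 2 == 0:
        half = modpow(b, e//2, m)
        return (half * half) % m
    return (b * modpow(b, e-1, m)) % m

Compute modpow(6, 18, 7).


modpow(6, 18, 7): e is even, compute modpow(6, 9, 7)
  modpow(6, 9, 7): e is odd, compute modpow(6, 8, 7)
    modpow(6, 8, 7): e is even, compute modpow(6, 4, 7)
      modpow(6, 4, 7): e is even, compute modpow(6, 2, 7)
        modpow(6, 2, 7): e is even, compute modpow(6, 1, 7)
          modpow(6, 1, 7): e is odd, compute modpow(6, 0, 7)
          modpow(6, 0, 7) = 1
          (6 * 1) % 7 = 6
        half=6, (6*6) % 7 = 1
      half=1, (1*1) % 7 = 1
    half=1, (1*1) % 7 = 1
  (6 * 1) % 7 = 6
half=6, (6*6) % 7 = 1

1


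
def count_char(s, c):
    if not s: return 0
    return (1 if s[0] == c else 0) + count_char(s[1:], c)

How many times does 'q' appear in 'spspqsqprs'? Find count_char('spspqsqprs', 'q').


s[0]='s' != 'q' -> 0
s[0]='p' != 'q' -> 0
s[0]='s' != 'q' -> 0
s[0]='p' != 'q' -> 0
s[0]='q' == 'q' -> 1
s[0]='s' != 'q' -> 0
s[0]='q' == 'q' -> 1
s[0]='p' != 'q' -> 0
s[0]='r' != 'q' -> 0
s[0]='s' != 'q' -> 0
Sum: 0 + 0 + 0 + 0 + 1 + 0 + 1 + 0 + 0 + 0 = 2

2


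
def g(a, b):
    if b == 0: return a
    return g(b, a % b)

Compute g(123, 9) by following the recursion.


g(123, 9) = g(9, 6)
g(9, 6) = g(6, 3)
g(6, 3) = g(3, 0)
g(3, 0) = 3  (base case)

3


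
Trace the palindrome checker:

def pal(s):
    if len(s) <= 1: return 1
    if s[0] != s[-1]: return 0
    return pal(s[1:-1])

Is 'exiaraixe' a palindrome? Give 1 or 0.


pal('exiaraixe'): s[0]='e' == s[-1]='e' -> check pal('xiaraix')
pal('xiaraix'): s[0]='x' == s[-1]='x' -> check pal('iarai')
pal('iarai'): s[0]='i' == s[-1]='i' -> check pal('ara')
pal('ara'): s[0]='a' == s[-1]='a' -> check pal('r')
pal('r'): len <= 1 -> return 1  (base case)
Result: 1 (palindrome)

1


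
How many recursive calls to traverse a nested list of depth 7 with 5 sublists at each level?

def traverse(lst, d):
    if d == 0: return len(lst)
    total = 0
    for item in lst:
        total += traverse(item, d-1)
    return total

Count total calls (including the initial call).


At depth 0 (root): 1 call
At depth 1: each of 1 parents calls traverse on 5 children = 5 calls
At depth 2: each of 5 parents calls traverse on 5 children = 25 calls
At depth 3: each of 25 parents calls traverse on 5 children = 125 calls
At depth 4: each of 125 parents calls traverse on 5 children = 625 calls
At depth 5: each of 625 parents calls traverse on 5 children = 3125 calls
At depth 6: each of 3125 parents calls traverse on 5 children = 15625 calls
At depth 7: each of 15625 parents calls traverse on 5 children = 78125 calls
Total: 1 + 5 + 25 + 125 + 625 + 3125 + 15625 + 78125 = 97656

97656


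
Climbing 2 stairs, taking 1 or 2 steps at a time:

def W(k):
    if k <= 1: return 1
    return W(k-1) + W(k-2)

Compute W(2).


Building up from base cases:
W(0) = 1
W(1) = 1
W(2) = W(1) + W(0) = 1 + 1 = 2

2


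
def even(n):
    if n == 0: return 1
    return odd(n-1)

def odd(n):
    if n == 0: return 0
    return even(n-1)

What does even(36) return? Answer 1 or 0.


even(36) = odd(35)
odd(35) = even(34)
even(34) = odd(33)
odd(33) = even(32)
even(32) = odd(31)
odd(31) = even(30)
even(30) = odd(29)
odd(29) = even(28)
even(28) = odd(27)
odd(27) = even(26)
even(26) = odd(25)
odd(25) = even(24)
even(24) = odd(23)
odd(23) = even(22)
even(22) = odd(21)
odd(21) = even(20)
even(20) = odd(19)
odd(19) = even(18)
even(18) = odd(17)
odd(17) = even(16)
even(16) = odd(15)
odd(15) = even(14)
even(14) = odd(13)
odd(13) = even(12)
even(12) = odd(11)
odd(11) = even(10)
even(10) = odd(9)
odd(9) = even(8)
even(8) = odd(7)
odd(7) = even(6)
even(6) = odd(5)
odd(5) = even(4)
even(4) = odd(3)
odd(3) = even(2)
even(2) = odd(1)
odd(1) = even(0)
even(0) = 1  (base case)
Result: 1

1


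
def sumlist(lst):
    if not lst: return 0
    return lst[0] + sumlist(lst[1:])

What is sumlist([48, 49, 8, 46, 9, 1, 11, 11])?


sumlist([48, 49, 8, 46, 9, 1, 11, 11]) = 48 + sumlist([49, 8, 46, 9, 1, 11, 11])
sumlist([49, 8, 46, 9, 1, 11, 11]) = 49 + sumlist([8, 46, 9, 1, 11, 11])
sumlist([8, 46, 9, 1, 11, 11]) = 8 + sumlist([46, 9, 1, 11, 11])
sumlist([46, 9, 1, 11, 11]) = 46 + sumlist([9, 1, 11, 11])
sumlist([9, 1, 11, 11]) = 9 + sumlist([1, 11, 11])
sumlist([1, 11, 11]) = 1 + sumlist([11, 11])
sumlist([11, 11]) = 11 + sumlist([11])
sumlist([11]) = 11 + sumlist([])
sumlist([]) = 0  (base case)
Total: 48 + 49 + 8 + 46 + 9 + 1 + 11 + 11 + 0 = 183

183


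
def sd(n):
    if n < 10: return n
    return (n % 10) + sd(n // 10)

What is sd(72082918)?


sd(72082918) = 8 + sd(7208291)
sd(7208291) = 1 + sd(720829)
sd(720829) = 9 + sd(72082)
sd(72082) = 2 + sd(7208)
sd(7208) = 8 + sd(720)
sd(720) = 0 + sd(72)
sd(72) = 2 + sd(7)
sd(7) = 7  (base case)
Total: 8 + 1 + 9 + 2 + 8 + 0 + 2 + 7 = 37

37


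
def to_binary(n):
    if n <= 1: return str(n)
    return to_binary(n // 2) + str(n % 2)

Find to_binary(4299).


to_binary(4299) = to_binary(2149) + '1'
to_binary(2149) = to_binary(1074) + '1'
to_binary(1074) = to_binary(537) + '0'
to_binary(537) = to_binary(268) + '1'
to_binary(268) = to_binary(134) + '0'
to_binary(134) = to_binary(67) + '0'
to_binary(67) = to_binary(33) + '1'
to_binary(33) = to_binary(16) + '1'
to_binary(16) = to_binary(8) + '0'
to_binary(8) = to_binary(4) + '0'
to_binary(4) = to_binary(2) + '0'
to_binary(2) = to_binary(1) + '0'
to_binary(1) = '1'  (base case)
Concatenating: '1' + '0' + '0' + '0' + '0' + '1' + '1' + '0' + '0' + '1' + '0' + '1' + '1' = '1000011001011'

1000011001011


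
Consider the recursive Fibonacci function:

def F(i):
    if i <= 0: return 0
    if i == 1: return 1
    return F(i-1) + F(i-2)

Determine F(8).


Computing F(8) bottom-up:
F(0) = 0
F(1) = 1
F(2) = F(1) + F(0) = 1 + 0 = 1
F(3) = F(2) + F(1) = 1 + 1 = 2
F(4) = F(3) + F(2) = 2 + 1 = 3
F(5) = F(4) + F(3) = 3 + 2 = 5
F(6) = F(5) + F(4) = 5 + 3 = 8
F(7) = F(6) + F(5) = 8 + 5 = 13
F(8) = F(7) + F(6) = 13 + 8 = 21

21


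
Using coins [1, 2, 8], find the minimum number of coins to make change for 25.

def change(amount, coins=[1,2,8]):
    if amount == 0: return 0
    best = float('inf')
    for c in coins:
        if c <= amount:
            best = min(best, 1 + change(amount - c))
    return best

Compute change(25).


Building up with DP:
change(0) = 0
change(1) = min(1+change(0)=1+0=1) = 1
change(2) = min(1+change(1)=1+1=2, 1+change(0)=1+0=1) = 1
change(3) = min(1+change(2)=1+1=2, 1+change(1)=1+1=2) = 2
change(4) = min(1+change(3)=1+2=3, 1+change(2)=1+1=2) = 2
change(5) = min(1+change(4)=1+2=3, 1+change(3)=1+2=3) = 3
change(6) = min(1+change(5)=1+3=4, 1+change(4)=1+2=3) = 3
change(7) = min(1+change(6)=1+3=4, 1+change(5)=1+3=4) = 4
change(8) = min(1+change(7)=1+4=5, 1+change(6)=1+3=4, 1+change(0)=1+0=1) = 1
change(9) = min(1+change(8)=1+1=2, 1+change(7)=1+4=5, 1+change(1)=1+1=2) = 2
change(10) = min(1+change(9)=1+2=3, 1+change(8)=1+1=2, 1+change(2)=1+1=2) = 2
change(11) = min(1+change(10)=1+2=3, 1+change(9)=1+2=3, 1+change(3)=1+2=3) = 3
change(12) = min(1+change(11)=1+3=4, 1+change(10)=1+2=3, 1+change(4)=1+2=3) = 3
change(13) = min(1+change(12)=1+3=4, 1+change(11)=1+3=4, 1+change(5)=1+3=4) = 4
change(14) = min(1+change(13)=1+4=5, 1+change(12)=1+3=4, 1+change(6)=1+3=4) = 4
change(15) = min(1+change(14)=1+4=5, 1+change(13)=1+4=5, 1+change(7)=1+4=5) = 5
change(16) = min(1+change(15)=1+5=6, 1+change(14)=1+4=5, 1+change(8)=1+1=2) = 2
change(17) = min(1+change(16)=1+2=3, 1+change(15)=1+5=6, 1+change(9)=1+2=3) = 3
change(18) = min(1+change(17)=1+3=4, 1+change(16)=1+2=3, 1+change(10)=1+2=3) = 3
change(19) = min(1+change(18)=1+3=4, 1+change(17)=1+3=4, 1+change(11)=1+3=4) = 4
change(20) = min(1+change(19)=1+4=5, 1+change(18)=1+3=4, 1+change(12)=1+3=4) = 4
change(21) = min(1+change(20)=1+4=5, 1+change(19)=1+4=5, 1+change(13)=1+4=5) = 5
change(22) = min(1+change(21)=1+5=6, 1+change(20)=1+4=5, 1+change(14)=1+4=5) = 5
change(23) = min(1+change(22)=1+5=6, 1+change(21)=1+5=6, 1+change(15)=1+5=6) = 6
change(24) = min(1+change(23)=1+6=7, 1+change(22)=1+5=6, 1+change(16)=1+2=3) = 3
change(25) = min(1+change(24)=1+3=4, 1+change(23)=1+6=7, 1+change(17)=1+3=4) = 4

4


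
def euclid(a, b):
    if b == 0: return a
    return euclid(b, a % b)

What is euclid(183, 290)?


euclid(183, 290) = euclid(290, 183)
euclid(290, 183) = euclid(183, 107)
euclid(183, 107) = euclid(107, 76)
euclid(107, 76) = euclid(76, 31)
euclid(76, 31) = euclid(31, 14)
euclid(31, 14) = euclid(14, 3)
euclid(14, 3) = euclid(3, 2)
euclid(3, 2) = euclid(2, 1)
euclid(2, 1) = euclid(1, 0)
euclid(1, 0) = 1  (base case)

1


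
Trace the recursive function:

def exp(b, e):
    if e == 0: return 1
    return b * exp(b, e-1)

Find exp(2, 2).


exp(2, 2)
= 2 * exp(2, 1)
= 2 * 2 * exp(2, 0)
= 2 * 2 * 1
= 4

4


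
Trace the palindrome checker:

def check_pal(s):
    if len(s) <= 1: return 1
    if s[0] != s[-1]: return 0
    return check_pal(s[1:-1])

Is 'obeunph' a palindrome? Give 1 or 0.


check_pal('obeunph'): s[0]='o' != s[-1]='h' -> return 0
Result: 0 (not a palindrome)

0


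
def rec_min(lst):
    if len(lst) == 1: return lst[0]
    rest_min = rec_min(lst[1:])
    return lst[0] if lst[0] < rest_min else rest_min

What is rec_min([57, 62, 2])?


rec_min([57, 62, 2]): compare 57 with rec_min([62, 2])
rec_min([62, 2]): compare 62 with rec_min([2])
rec_min([2]) = 2  (base case)
Compare 62 with 2 -> 2
Compare 57 with 2 -> 2

2


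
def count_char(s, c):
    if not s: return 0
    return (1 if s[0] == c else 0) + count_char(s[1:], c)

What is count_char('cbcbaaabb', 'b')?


s[0]='c' != 'b' -> 0
s[0]='b' == 'b' -> 1
s[0]='c' != 'b' -> 0
s[0]='b' == 'b' -> 1
s[0]='a' != 'b' -> 0
s[0]='a' != 'b' -> 0
s[0]='a' != 'b' -> 0
s[0]='b' == 'b' -> 1
s[0]='b' == 'b' -> 1
Sum: 0 + 1 + 0 + 1 + 0 + 0 + 0 + 1 + 1 = 4

4


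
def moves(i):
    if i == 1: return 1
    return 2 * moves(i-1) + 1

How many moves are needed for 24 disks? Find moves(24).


moves(24) = 2 * moves(23) + 1
moves(23) = 2 * moves(22) + 1
moves(22) = 2 * moves(21) + 1
moves(21) = 2 * moves(20) + 1
moves(20) = 2 * moves(19) + 1
moves(19) = 2 * moves(18) + 1
moves(18) = 2 * moves(17) + 1
moves(17) = 2 * moves(16) + 1
moves(16) = 2 * moves(15) + 1
moves(15) = 2 * moves(14) + 1
moves(14) = 2 * moves(13) + 1
moves(13) = 2 * moves(12) + 1
moves(12) = 2 * moves(11) + 1
moves(11) = 2 * moves(10) + 1
moves(10) = 2 * moves(9) + 1
moves(9) = 2 * moves(8) + 1
moves(8) = 2 * moves(7) + 1
moves(7) = 2 * moves(6) + 1
moves(6) = 2 * moves(5) + 1
moves(5) = 2 * moves(4) + 1
moves(4) = 2 * moves(3) + 1
moves(3) = 2 * moves(2) + 1
moves(2) = 2 * moves(1) + 1
moves(1) = 1  (base case)
moves(2) = 2 * 1 + 1 = 3
moves(3) = 2 * 3 + 1 = 7
moves(4) = 2 * 7 + 1 = 15
moves(5) = 2 * 15 + 1 = 31
moves(6) = 2 * 31 + 1 = 63
moves(7) = 2 * 63 + 1 = 127
moves(8) = 2 * 127 + 1 = 255
moves(9) = 2 * 255 + 1 = 511
moves(10) = 2 * 511 + 1 = 1023
moves(11) = 2 * 1023 + 1 = 2047
moves(12) = 2 * 2047 + 1 = 4095
moves(13) = 2 * 4095 + 1 = 8191
moves(14) = 2 * 8191 + 1 = 16383
moves(15) = 2 * 16383 + 1 = 32767
moves(16) = 2 * 32767 + 1 = 65535
moves(17) = 2 * 65535 + 1 = 131071
moves(18) = 2 * 131071 + 1 = 262143
moves(19) = 2 * 262143 + 1 = 524287
moves(20) = 2 * 524287 + 1 = 1048575
moves(21) = 2 * 1048575 + 1 = 2097151
moves(22) = 2 * 2097151 + 1 = 4194303
moves(23) = 2 * 4194303 + 1 = 8388607
moves(24) = 2 * 8388607 + 1 = 16777215

16777215


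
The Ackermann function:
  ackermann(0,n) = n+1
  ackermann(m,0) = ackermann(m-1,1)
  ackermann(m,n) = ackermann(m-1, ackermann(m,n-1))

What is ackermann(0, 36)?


ackermann(0, 36) = 37
Result: ackermann(0, 36) = 37

37


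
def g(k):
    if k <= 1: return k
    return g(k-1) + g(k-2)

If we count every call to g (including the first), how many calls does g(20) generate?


Let C(n) = total calls for g(n)
C(0) = 1, C(1) = 1
C(2) = 1 + C(1) + C(0) = 1 + 1 + 1 = 3
C(3) = 1 + C(2) + C(1) = 1 + 3 + 1 = 5
C(4) = 1 + C(3) + C(2) = 1 + 5 + 3 = 9
C(5) = 1 + C(4) + C(3) = 1 + 9 + 5 = 15
C(6) = 1 + C(5) + C(4) = 1 + 15 + 9 = 25
C(7) = 1 + C(6) + C(5) = 1 + 25 + 15 = 41
C(8) = 1 + C(7) + C(6) = 1 + 41 + 25 = 67
C(9) = 1 + C(8) + C(7) = 1 + 67 + 41 = 109
C(10) = 1 + C(9) + C(8) = 1 + 109 + 67 = 177
C(11) = 1 + C(10) + C(9) = 1 + 177 + 109 = 287
C(12) = 1 + C(11) + C(10) = 1 + 287 + 177 = 465
C(13) = 1 + C(12) + C(11) = 1 + 465 + 287 = 753
C(14) = 1 + C(13) + C(12) = 1 + 753 + 465 = 1219
C(15) = 1 + C(14) + C(13) = 1 + 1219 + 753 = 1973
C(16) = 1 + C(15) + C(14) = 1 + 1973 + 1219 = 3193
C(17) = 1 + C(16) + C(15) = 1 + 3193 + 1973 = 5167
C(18) = 1 + C(17) + C(16) = 1 + 5167 + 3193 = 8361
C(19) = 1 + C(18) + C(17) = 1 + 8361 + 5167 = 13529
C(20) = 1 + C(19) + C(18) = 1 + 13529 + 8361 = 21891

21891


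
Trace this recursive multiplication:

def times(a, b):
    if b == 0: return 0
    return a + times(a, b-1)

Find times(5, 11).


times(5, 11) = 5 + times(5, 10)
times(5, 10) = 5 + times(5, 9)
times(5, 9) = 5 + times(5, 8)
times(5, 8) = 5 + times(5, 7)
times(5, 7) = 5 + times(5, 6)
times(5, 6) = 5 + times(5, 5)
times(5, 5) = 5 + times(5, 4)
times(5, 4) = 5 + times(5, 3)
times(5, 3) = 5 + times(5, 2)
times(5, 2) = 5 + times(5, 1)
times(5, 1) = 5 + times(5, 0)
times(5, 0) = 0  (base case)
Total: 5 + 5 + 5 + 5 + 5 + 5 + 5 + 5 + 5 + 5 + 5 + 0 = 55

55


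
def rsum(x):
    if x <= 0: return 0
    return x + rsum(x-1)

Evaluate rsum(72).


rsum(72)
= 72 + 71 + 70 + 69 + 68 + 67 + 66 + 65 + 64 + 63 + 62 + 61 + 60 + 59 + 58 + 57 + 56 + 55 + 54 + 53 + 52 + 51 + 50 + 49 + 48 + 47 + 46 + 45 + 44 + 43 + 42 + 41 + 40 + 39 + 38 + 37 + 36 + 35 + 34 + 33 + 32 + 31 + 30 + 29 + 28 + 27 + 26 + 25 + 24 + 23 + 22 + 21 + 20 + 19 + 18 + 17 + 16 + 15 + 14 + 13 + 12 + 11 + 10 + 9 + 8 + 7 + 6 + 5 + 4 + 3 + 2 + 1 + rsum(0)
= 72 + 71 + 70 + 69 + 68 + 67 + 66 + 65 + 64 + 63 + 62 + 61 + 60 + 59 + 58 + 57 + 56 + 55 + 54 + 53 + 52 + 51 + 50 + 49 + 48 + 47 + 46 + 45 + 44 + 43 + 42 + 41 + 40 + 39 + 38 + 37 + 36 + 35 + 34 + 33 + 32 + 31 + 30 + 29 + 28 + 27 + 26 + 25 + 24 + 23 + 22 + 21 + 20 + 19 + 18 + 17 + 16 + 15 + 14 + 13 + 12 + 11 + 10 + 9 + 8 + 7 + 6 + 5 + 4 + 3 + 2 + 1 + 0
= 2628

2628


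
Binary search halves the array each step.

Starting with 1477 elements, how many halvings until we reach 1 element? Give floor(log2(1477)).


1477 / 2 = 738
738 / 2 = 369
369 / 2 = 184
184 / 2 = 92
92 / 2 = 46
46 / 2 = 23
23 / 2 = 11
11 / 2 = 5
5 / 2 = 2
2 / 2 = 1
Reached 1 after 10 halvings

10


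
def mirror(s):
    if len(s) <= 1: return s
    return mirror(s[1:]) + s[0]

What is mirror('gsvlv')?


mirror('gsvlv') = mirror('svlv') + 'g'
mirror('svlv') = mirror('vlv') + 's'
mirror('vlv') = mirror('lv') + 'v'
mirror('lv') = mirror('v') + 'l'
mirror('v') = 'v'  (base case)
Concatenating: 'v' + 'l' + 'v' + 's' + 'g' = 'vlvsg'

vlvsg


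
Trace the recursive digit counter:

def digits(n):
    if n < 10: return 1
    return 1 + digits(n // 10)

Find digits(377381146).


digits(377381146) = 1 + digits(37738114)
digits(37738114) = 1 + digits(3773811)
digits(3773811) = 1 + digits(377381)
digits(377381) = 1 + digits(37738)
digits(37738) = 1 + digits(3773)
digits(3773) = 1 + digits(377)
digits(377) = 1 + digits(37)
digits(37) = 1 + digits(3)
digits(3) = 1  (base case: 3 < 10)
Unwinding: 1 + 1 + 1 + 1 + 1 + 1 + 1 + 1 + 1 = 9

9


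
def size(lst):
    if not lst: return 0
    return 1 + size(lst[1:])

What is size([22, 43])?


size([22, 43]) = 1 + size([43])
size([43]) = 1 + size([])
size([]) = 0  (base case)
Unwinding: 1 + 1 + 0 = 2

2


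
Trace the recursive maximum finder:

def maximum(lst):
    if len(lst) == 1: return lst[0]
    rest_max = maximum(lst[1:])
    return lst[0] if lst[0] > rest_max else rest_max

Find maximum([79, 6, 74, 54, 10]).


maximum([79, 6, 74, 54, 10]): compare 79 with maximum([6, 74, 54, 10])
maximum([6, 74, 54, 10]): compare 6 with maximum([74, 54, 10])
maximum([74, 54, 10]): compare 74 with maximum([54, 10])
maximum([54, 10]): compare 54 with maximum([10])
maximum([10]) = 10  (base case)
Compare 54 with 10 -> 54
Compare 74 with 54 -> 74
Compare 6 with 74 -> 74
Compare 79 with 74 -> 79

79


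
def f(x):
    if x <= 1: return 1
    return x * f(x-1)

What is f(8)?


f(8)
= 8 * f(7)
= 8 * 7 * f(6)
= 8 * 7 * 6 * f(5)
= 8 * 7 * 6 * 5 * f(4)
= 8 * 7 * 6 * 5 * 4 * f(3)
= 8 * 7 * 6 * 5 * 4 * 3 * f(2)
= 8 * 7 * 6 * 5 * 4 * 3 * 2 * f(1)
= 8 * 7 * 6 * 5 * 4 * 3 * 2 * 1
= 40320

40320


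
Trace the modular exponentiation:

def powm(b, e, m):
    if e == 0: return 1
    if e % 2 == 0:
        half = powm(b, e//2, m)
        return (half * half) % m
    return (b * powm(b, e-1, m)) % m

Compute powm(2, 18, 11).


powm(2, 18, 11): e is even, compute powm(2, 9, 11)
  powm(2, 9, 11): e is odd, compute powm(2, 8, 11)
    powm(2, 8, 11): e is even, compute powm(2, 4, 11)
      powm(2, 4, 11): e is even, compute powm(2, 2, 11)
        powm(2, 2, 11): e is even, compute powm(2, 1, 11)
          powm(2, 1, 11): e is odd, compute powm(2, 0, 11)
          powm(2, 0, 11) = 1
          (2 * 1) % 11 = 2
        half=2, (2*2) % 11 = 4
      half=4, (4*4) % 11 = 5
    half=5, (5*5) % 11 = 3
  (2 * 3) % 11 = 6
half=6, (6*6) % 11 = 3

3


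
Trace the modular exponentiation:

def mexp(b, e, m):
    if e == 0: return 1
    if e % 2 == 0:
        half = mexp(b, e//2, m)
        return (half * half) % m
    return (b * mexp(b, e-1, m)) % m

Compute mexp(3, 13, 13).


mexp(3, 13, 13): e is odd, compute mexp(3, 12, 13)
  mexp(3, 12, 13): e is even, compute mexp(3, 6, 13)
    mexp(3, 6, 13): e is even, compute mexp(3, 3, 13)
      mexp(3, 3, 13): e is odd, compute mexp(3, 2, 13)
        mexp(3, 2, 13): e is even, compute mexp(3, 1, 13)
          mexp(3, 1, 13): e is odd, compute mexp(3, 0, 13)
          mexp(3, 0, 13) = 1
          (3 * 1) % 13 = 3
        half=3, (3*3) % 13 = 9
      (3 * 9) % 13 = 1
    half=1, (1*1) % 13 = 1
  half=1, (1*1) % 13 = 1
(3 * 1) % 13 = 3

3


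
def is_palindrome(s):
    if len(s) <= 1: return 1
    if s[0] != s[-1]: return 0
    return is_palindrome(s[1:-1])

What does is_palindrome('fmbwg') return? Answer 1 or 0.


is_palindrome('fmbwg'): s[0]='f' != s[-1]='g' -> return 0
Result: 0 (not a palindrome)

0


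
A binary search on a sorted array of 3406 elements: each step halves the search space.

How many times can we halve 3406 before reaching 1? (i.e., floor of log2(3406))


3406 / 2 = 1703
1703 / 2 = 851
851 / 2 = 425
425 / 2 = 212
212 / 2 = 106
106 / 2 = 53
53 / 2 = 26
26 / 2 = 13
13 / 2 = 6
6 / 2 = 3
3 / 2 = 1
Reached 1 after 11 halvings

11


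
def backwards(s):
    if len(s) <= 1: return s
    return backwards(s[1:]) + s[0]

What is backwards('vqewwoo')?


backwards('vqewwoo') = backwards('qewwoo') + 'v'
backwards('qewwoo') = backwards('ewwoo') + 'q'
backwards('ewwoo') = backwards('wwoo') + 'e'
backwards('wwoo') = backwards('woo') + 'w'
backwards('woo') = backwards('oo') + 'w'
backwards('oo') = backwards('o') + 'o'
backwards('o') = 'o'  (base case)
Concatenating: 'o' + 'o' + 'w' + 'w' + 'e' + 'q' + 'v' = 'oowweqv'

oowweqv


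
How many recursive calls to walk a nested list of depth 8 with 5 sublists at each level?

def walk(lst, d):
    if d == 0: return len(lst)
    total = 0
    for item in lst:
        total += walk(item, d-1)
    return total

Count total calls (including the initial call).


At depth 0 (root): 1 call
At depth 1: each of 1 parents calls walk on 5 children = 5 calls
At depth 2: each of 5 parents calls walk on 5 children = 25 calls
At depth 3: each of 25 parents calls walk on 5 children = 125 calls
At depth 4: each of 125 parents calls walk on 5 children = 625 calls
At depth 5: each of 625 parents calls walk on 5 children = 3125 calls
At depth 6: each of 3125 parents calls walk on 5 children = 15625 calls
At depth 7: each of 15625 parents calls walk on 5 children = 78125 calls
At depth 8: each of 78125 parents calls walk on 5 children = 390625 calls
Total: 1 + 5 + 25 + 125 + 625 + 3125 + 15625 + 78125 + 390625 = 488281

488281


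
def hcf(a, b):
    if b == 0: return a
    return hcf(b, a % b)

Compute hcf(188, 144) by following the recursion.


hcf(188, 144) = hcf(144, 44)
hcf(144, 44) = hcf(44, 12)
hcf(44, 12) = hcf(12, 8)
hcf(12, 8) = hcf(8, 4)
hcf(8, 4) = hcf(4, 0)
hcf(4, 0) = 4  (base case)

4


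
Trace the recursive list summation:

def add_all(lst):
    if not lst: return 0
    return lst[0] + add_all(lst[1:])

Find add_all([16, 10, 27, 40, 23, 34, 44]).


add_all([16, 10, 27, 40, 23, 34, 44]) = 16 + add_all([10, 27, 40, 23, 34, 44])
add_all([10, 27, 40, 23, 34, 44]) = 10 + add_all([27, 40, 23, 34, 44])
add_all([27, 40, 23, 34, 44]) = 27 + add_all([40, 23, 34, 44])
add_all([40, 23, 34, 44]) = 40 + add_all([23, 34, 44])
add_all([23, 34, 44]) = 23 + add_all([34, 44])
add_all([34, 44]) = 34 + add_all([44])
add_all([44]) = 44 + add_all([])
add_all([]) = 0  (base case)
Total: 16 + 10 + 27 + 40 + 23 + 34 + 44 + 0 = 194

194


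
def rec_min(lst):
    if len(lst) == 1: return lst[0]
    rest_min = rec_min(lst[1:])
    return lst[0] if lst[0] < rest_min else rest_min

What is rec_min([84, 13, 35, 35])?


rec_min([84, 13, 35, 35]): compare 84 with rec_min([13, 35, 35])
rec_min([13, 35, 35]): compare 13 with rec_min([35, 35])
rec_min([35, 35]): compare 35 with rec_min([35])
rec_min([35]) = 35  (base case)
Compare 35 with 35 -> 35
Compare 13 with 35 -> 13
Compare 84 with 13 -> 13

13


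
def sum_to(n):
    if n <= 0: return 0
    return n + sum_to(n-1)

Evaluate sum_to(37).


sum_to(37)
= 37 + 36 + 35 + 34 + 33 + 32 + 31 + 30 + 29 + 28 + 27 + 26 + 25 + 24 + 23 + 22 + 21 + 20 + 19 + 18 + 17 + 16 + 15 + 14 + 13 + 12 + 11 + 10 + 9 + 8 + 7 + 6 + 5 + 4 + 3 + 2 + 1 + sum_to(0)
= 37 + 36 + 35 + 34 + 33 + 32 + 31 + 30 + 29 + 28 + 27 + 26 + 25 + 24 + 23 + 22 + 21 + 20 + 19 + 18 + 17 + 16 + 15 + 14 + 13 + 12 + 11 + 10 + 9 + 8 + 7 + 6 + 5 + 4 + 3 + 2 + 1 + 0
= 703

703


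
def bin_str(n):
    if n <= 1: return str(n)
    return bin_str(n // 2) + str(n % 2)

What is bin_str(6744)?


bin_str(6744) = bin_str(3372) + '0'
bin_str(3372) = bin_str(1686) + '0'
bin_str(1686) = bin_str(843) + '0'
bin_str(843) = bin_str(421) + '1'
bin_str(421) = bin_str(210) + '1'
bin_str(210) = bin_str(105) + '0'
bin_str(105) = bin_str(52) + '1'
bin_str(52) = bin_str(26) + '0'
bin_str(26) = bin_str(13) + '0'
bin_str(13) = bin_str(6) + '1'
bin_str(6) = bin_str(3) + '0'
bin_str(3) = bin_str(1) + '1'
bin_str(1) = '1'  (base case)
Concatenating: '1' + '1' + '0' + '1' + '0' + '0' + '1' + '0' + '1' + '1' + '0' + '0' + '0' = '1101001011000'

1101001011000


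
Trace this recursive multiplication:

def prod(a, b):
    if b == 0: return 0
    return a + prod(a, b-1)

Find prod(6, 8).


prod(6, 8) = 6 + prod(6, 7)
prod(6, 7) = 6 + prod(6, 6)
prod(6, 6) = 6 + prod(6, 5)
prod(6, 5) = 6 + prod(6, 4)
prod(6, 4) = 6 + prod(6, 3)
prod(6, 3) = 6 + prod(6, 2)
prod(6, 2) = 6 + prod(6, 1)
prod(6, 1) = 6 + prod(6, 0)
prod(6, 0) = 0  (base case)
Total: 6 + 6 + 6 + 6 + 6 + 6 + 6 + 6 + 0 = 48

48


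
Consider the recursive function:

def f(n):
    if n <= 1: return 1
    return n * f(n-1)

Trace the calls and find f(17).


f(17)
= 17 * f(16)
= 17 * 16 * f(15)
= 17 * 16 * 15 * f(14)
= 17 * 16 * 15 * 14 * f(13)
= 17 * 16 * 15 * 14 * 13 * f(12)
= 17 * 16 * 15 * 14 * 13 * 12 * f(11)
= 17 * 16 * 15 * 14 * 13 * 12 * 11 * f(10)
= 17 * 16 * 15 * 14 * 13 * 12 * 11 * 10 * f(9)
= 17 * 16 * 15 * 14 * 13 * 12 * 11 * 10 * 9 * f(8)
= 17 * 16 * 15 * 14 * 13 * 12 * 11 * 10 * 9 * 8 * f(7)
= 17 * 16 * 15 * 14 * 13 * 12 * 11 * 10 * 9 * 8 * 7 * f(6)
= 17 * 16 * 15 * 14 * 13 * 12 * 11 * 10 * 9 * 8 * 7 * 6 * f(5)
= 17 * 16 * 15 * 14 * 13 * 12 * 11 * 10 * 9 * 8 * 7 * 6 * 5 * f(4)
= 17 * 16 * 15 * 14 * 13 * 12 * 11 * 10 * 9 * 8 * 7 * 6 * 5 * 4 * f(3)
= 17 * 16 * 15 * 14 * 13 * 12 * 11 * 10 * 9 * 8 * 7 * 6 * 5 * 4 * 3 * f(2)
= 17 * 16 * 15 * 14 * 13 * 12 * 11 * 10 * 9 * 8 * 7 * 6 * 5 * 4 * 3 * 2 * f(1)
= 17 * 16 * 15 * 14 * 13 * 12 * 11 * 10 * 9 * 8 * 7 * 6 * 5 * 4 * 3 * 2 * 1
= 355687428096000

355687428096000


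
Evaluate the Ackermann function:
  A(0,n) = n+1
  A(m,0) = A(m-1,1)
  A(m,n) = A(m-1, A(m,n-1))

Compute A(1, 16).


A(1, 16) = A(0, A(1, 15))
  A(1, 15) = A(0, A(1, 14))
    A(1, 14) = A(0, A(1, 13))
      A(1, 13) = A(0, A(1, 12))
        A(1, 12) = A(0, A(1, 11))
          A(1, 11) = A(0, A(1, 10))
          A(1, 10) = A(0, A(1, 9))
          A(1, 9) = A(0, A(1, 8))
          A(1, 8) = A(0, A(1, 7))
          A(1, 7) = A(0, A(1, 6))
          A(1, 6) = A(0, A(1, 5))
          A(1, 5) = A(0, A(1, 4))
          A(1, 4) = A(0, A(1, 3))
          A(1, 3) = A(0, A(1, 2))
          A(1, 2) = A(0, A(1, 1))
          A(1, 1) = A(0, A(1, 0))
          A(1, 0) = A(0, 1)
          A(0, 1) = 2
            = A(0, 2)
          A(0, 2) = 3
            = A(0, 3)
          A(0, 3) = 4
            = A(0, 4)
          A(0, 4) = 5
            = A(0, 5)
... (trace truncated)
Result: A(1, 16) = 18

18


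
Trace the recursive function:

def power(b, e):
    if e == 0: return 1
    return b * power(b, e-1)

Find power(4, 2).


power(4, 2)
= 4 * power(4, 1)
= 4 * 4 * power(4, 0)
= 4 * 4 * 1
= 16

16


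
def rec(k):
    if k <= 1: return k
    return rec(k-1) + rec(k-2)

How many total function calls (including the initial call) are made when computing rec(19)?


Let C(n) = total calls for rec(n)
C(0) = 1, C(1) = 1
C(2) = 1 + C(1) + C(0) = 1 + 1 + 1 = 3
C(3) = 1 + C(2) + C(1) = 1 + 3 + 1 = 5
C(4) = 1 + C(3) + C(2) = 1 + 5 + 3 = 9
C(5) = 1 + C(4) + C(3) = 1 + 9 + 5 = 15
C(6) = 1 + C(5) + C(4) = 1 + 15 + 9 = 25
C(7) = 1 + C(6) + C(5) = 1 + 25 + 15 = 41
C(8) = 1 + C(7) + C(6) = 1 + 41 + 25 = 67
C(9) = 1 + C(8) + C(7) = 1 + 67 + 41 = 109
C(10) = 1 + C(9) + C(8) = 1 + 109 + 67 = 177
C(11) = 1 + C(10) + C(9) = 1 + 177 + 109 = 287
C(12) = 1 + C(11) + C(10) = 1 + 287 + 177 = 465
C(13) = 1 + C(12) + C(11) = 1 + 465 + 287 = 753
C(14) = 1 + C(13) + C(12) = 1 + 753 + 465 = 1219
C(15) = 1 + C(14) + C(13) = 1 + 1219 + 753 = 1973
C(16) = 1 + C(15) + C(14) = 1 + 1973 + 1219 = 3193
C(17) = 1 + C(16) + C(15) = 1 + 3193 + 1973 = 5167
C(18) = 1 + C(17) + C(16) = 1 + 5167 + 3193 = 8361
C(19) = 1 + C(18) + C(17) = 1 + 8361 + 5167 = 13529

13529


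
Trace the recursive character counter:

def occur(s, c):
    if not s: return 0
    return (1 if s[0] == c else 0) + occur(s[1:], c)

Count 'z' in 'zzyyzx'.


s[0]='z' == 'z' -> 1
s[0]='z' == 'z' -> 1
s[0]='y' != 'z' -> 0
s[0]='y' != 'z' -> 0
s[0]='z' == 'z' -> 1
s[0]='x' != 'z' -> 0
Sum: 1 + 1 + 0 + 0 + 1 + 0 = 3

3


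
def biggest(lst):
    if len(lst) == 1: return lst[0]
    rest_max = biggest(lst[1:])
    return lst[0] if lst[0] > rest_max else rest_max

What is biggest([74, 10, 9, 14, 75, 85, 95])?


biggest([74, 10, 9, 14, 75, 85, 95]): compare 74 with biggest([10, 9, 14, 75, 85, 95])
biggest([10, 9, 14, 75, 85, 95]): compare 10 with biggest([9, 14, 75, 85, 95])
biggest([9, 14, 75, 85, 95]): compare 9 with biggest([14, 75, 85, 95])
biggest([14, 75, 85, 95]): compare 14 with biggest([75, 85, 95])
biggest([75, 85, 95]): compare 75 with biggest([85, 95])
biggest([85, 95]): compare 85 with biggest([95])
biggest([95]) = 95  (base case)
Compare 85 with 95 -> 95
Compare 75 with 95 -> 95
Compare 14 with 95 -> 95
Compare 9 with 95 -> 95
Compare 10 with 95 -> 95
Compare 74 with 95 -> 95

95


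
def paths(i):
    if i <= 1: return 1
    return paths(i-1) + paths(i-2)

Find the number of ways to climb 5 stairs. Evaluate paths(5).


Building up from base cases:
paths(0) = 1
paths(1) = 1
paths(2) = paths(1) + paths(0) = 1 + 1 = 2
paths(3) = paths(2) + paths(1) = 2 + 1 = 3
paths(4) = paths(3) + paths(2) = 3 + 2 = 5
paths(5) = paths(4) + paths(3) = 5 + 3 = 8

8


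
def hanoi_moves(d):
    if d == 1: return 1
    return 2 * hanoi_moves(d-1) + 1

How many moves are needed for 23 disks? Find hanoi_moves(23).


hanoi_moves(23) = 2 * hanoi_moves(22) + 1
hanoi_moves(22) = 2 * hanoi_moves(21) + 1
hanoi_moves(21) = 2 * hanoi_moves(20) + 1
hanoi_moves(20) = 2 * hanoi_moves(19) + 1
hanoi_moves(19) = 2 * hanoi_moves(18) + 1
hanoi_moves(18) = 2 * hanoi_moves(17) + 1
hanoi_moves(17) = 2 * hanoi_moves(16) + 1
hanoi_moves(16) = 2 * hanoi_moves(15) + 1
hanoi_moves(15) = 2 * hanoi_moves(14) + 1
hanoi_moves(14) = 2 * hanoi_moves(13) + 1
hanoi_moves(13) = 2 * hanoi_moves(12) + 1
hanoi_moves(12) = 2 * hanoi_moves(11) + 1
hanoi_moves(11) = 2 * hanoi_moves(10) + 1
hanoi_moves(10) = 2 * hanoi_moves(9) + 1
hanoi_moves(9) = 2 * hanoi_moves(8) + 1
hanoi_moves(8) = 2 * hanoi_moves(7) + 1
hanoi_moves(7) = 2 * hanoi_moves(6) + 1
hanoi_moves(6) = 2 * hanoi_moves(5) + 1
hanoi_moves(5) = 2 * hanoi_moves(4) + 1
hanoi_moves(4) = 2 * hanoi_moves(3) + 1
hanoi_moves(3) = 2 * hanoi_moves(2) + 1
hanoi_moves(2) = 2 * hanoi_moves(1) + 1
hanoi_moves(1) = 1  (base case)
hanoi_moves(2) = 2 * 1 + 1 = 3
hanoi_moves(3) = 2 * 3 + 1 = 7
hanoi_moves(4) = 2 * 7 + 1 = 15
hanoi_moves(5) = 2 * 15 + 1 = 31
hanoi_moves(6) = 2 * 31 + 1 = 63
hanoi_moves(7) = 2 * 63 + 1 = 127
hanoi_moves(8) = 2 * 127 + 1 = 255
hanoi_moves(9) = 2 * 255 + 1 = 511
hanoi_moves(10) = 2 * 511 + 1 = 1023
hanoi_moves(11) = 2 * 1023 + 1 = 2047
hanoi_moves(12) = 2 * 2047 + 1 = 4095
hanoi_moves(13) = 2 * 4095 + 1 = 8191
hanoi_moves(14) = 2 * 8191 + 1 = 16383
hanoi_moves(15) = 2 * 16383 + 1 = 32767
hanoi_moves(16) = 2 * 32767 + 1 = 65535
hanoi_moves(17) = 2 * 65535 + 1 = 131071
hanoi_moves(18) = 2 * 131071 + 1 = 262143
hanoi_moves(19) = 2 * 262143 + 1 = 524287
hanoi_moves(20) = 2 * 524287 + 1 = 1048575
hanoi_moves(21) = 2 * 1048575 + 1 = 2097151
hanoi_moves(22) = 2 * 2097151 + 1 = 4194303
hanoi_moves(23) = 2 * 4194303 + 1 = 8388607

8388607


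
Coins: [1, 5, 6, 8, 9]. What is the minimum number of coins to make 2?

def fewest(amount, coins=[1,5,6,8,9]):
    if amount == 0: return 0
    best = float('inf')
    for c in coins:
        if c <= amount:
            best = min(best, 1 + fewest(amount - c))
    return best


Building up with DP:
fewest(0) = 0
fewest(1) = min(1+fewest(0)=1+0=1) = 1
fewest(2) = min(1+fewest(1)=1+1=2) = 2

2


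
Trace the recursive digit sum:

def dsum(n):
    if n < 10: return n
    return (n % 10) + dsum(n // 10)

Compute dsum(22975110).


dsum(22975110) = 0 + dsum(2297511)
dsum(2297511) = 1 + dsum(229751)
dsum(229751) = 1 + dsum(22975)
dsum(22975) = 5 + dsum(2297)
dsum(2297) = 7 + dsum(229)
dsum(229) = 9 + dsum(22)
dsum(22) = 2 + dsum(2)
dsum(2) = 2  (base case)
Total: 0 + 1 + 1 + 5 + 7 + 9 + 2 + 2 = 27

27


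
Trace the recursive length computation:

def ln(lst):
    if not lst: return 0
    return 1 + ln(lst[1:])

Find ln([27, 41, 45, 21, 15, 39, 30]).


ln([27, 41, 45, 21, 15, 39, 30]) = 1 + ln([41, 45, 21, 15, 39, 30])
ln([41, 45, 21, 15, 39, 30]) = 1 + ln([45, 21, 15, 39, 30])
ln([45, 21, 15, 39, 30]) = 1 + ln([21, 15, 39, 30])
ln([21, 15, 39, 30]) = 1 + ln([15, 39, 30])
ln([15, 39, 30]) = 1 + ln([39, 30])
ln([39, 30]) = 1 + ln([30])
ln([30]) = 1 + ln([])
ln([]) = 0  (base case)
Unwinding: 1 + 1 + 1 + 1 + 1 + 1 + 1 + 0 = 7

7


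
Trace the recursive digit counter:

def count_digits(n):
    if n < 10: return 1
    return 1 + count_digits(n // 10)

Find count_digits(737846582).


count_digits(737846582) = 1 + count_digits(73784658)
count_digits(73784658) = 1 + count_digits(7378465)
count_digits(7378465) = 1 + count_digits(737846)
count_digits(737846) = 1 + count_digits(73784)
count_digits(73784) = 1 + count_digits(7378)
count_digits(7378) = 1 + count_digits(737)
count_digits(737) = 1 + count_digits(73)
count_digits(73) = 1 + count_digits(7)
count_digits(7) = 1  (base case: 7 < 10)
Unwinding: 1 + 1 + 1 + 1 + 1 + 1 + 1 + 1 + 1 = 9

9


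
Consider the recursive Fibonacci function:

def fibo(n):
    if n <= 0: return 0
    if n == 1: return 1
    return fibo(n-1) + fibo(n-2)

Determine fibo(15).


Computing fibo(15) bottom-up:
fibo(0) = 0
fibo(1) = 1
fibo(2) = fibo(1) + fibo(0) = 1 + 0 = 1
fibo(3) = fibo(2) + fibo(1) = 1 + 1 = 2
fibo(4) = fibo(3) + fibo(2) = 2 + 1 = 3
fibo(5) = fibo(4) + fibo(3) = 3 + 2 = 5
fibo(6) = fibo(5) + fibo(4) = 5 + 3 = 8
fibo(7) = fibo(6) + fibo(5) = 8 + 5 = 13
fibo(8) = fibo(7) + fibo(6) = 13 + 8 = 21
fibo(9) = fibo(8) + fibo(7) = 21 + 13 = 34
fibo(10) = fibo(9) + fibo(8) = 34 + 21 = 55
fibo(11) = fibo(10) + fibo(9) = 55 + 34 = 89
fibo(12) = fibo(11) + fibo(10) = 89 + 55 = 144
fibo(13) = fibo(12) + fibo(11) = 144 + 89 = 233
fibo(14) = fibo(13) + fibo(12) = 233 + 144 = 377
fibo(15) = fibo(14) + fibo(13) = 377 + 233 = 610

610


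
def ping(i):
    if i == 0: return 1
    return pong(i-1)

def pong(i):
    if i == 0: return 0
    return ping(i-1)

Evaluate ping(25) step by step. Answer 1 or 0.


ping(25) = pong(24)
pong(24) = ping(23)
ping(23) = pong(22)
pong(22) = ping(21)
ping(21) = pong(20)
pong(20) = ping(19)
ping(19) = pong(18)
pong(18) = ping(17)
ping(17) = pong(16)
pong(16) = ping(15)
ping(15) = pong(14)
pong(14) = ping(13)
ping(13) = pong(12)
pong(12) = ping(11)
ping(11) = pong(10)
pong(10) = ping(9)
ping(9) = pong(8)
pong(8) = ping(7)
ping(7) = pong(6)
pong(6) = ping(5)
ping(5) = pong(4)
pong(4) = ping(3)
ping(3) = pong(2)
pong(2) = ping(1)
ping(1) = pong(0)
pong(0) = 0  (base case)
Result: 0

0


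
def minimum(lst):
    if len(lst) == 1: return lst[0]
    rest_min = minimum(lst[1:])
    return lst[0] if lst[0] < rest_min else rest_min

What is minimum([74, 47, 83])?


minimum([74, 47, 83]): compare 74 with minimum([47, 83])
minimum([47, 83]): compare 47 with minimum([83])
minimum([83]) = 83  (base case)
Compare 47 with 83 -> 47
Compare 74 with 47 -> 47

47
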